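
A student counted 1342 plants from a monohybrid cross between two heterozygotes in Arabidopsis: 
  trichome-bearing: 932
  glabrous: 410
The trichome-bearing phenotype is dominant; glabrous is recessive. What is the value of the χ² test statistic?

For a monohybrid cross between heterozygotes with complete dominance, the expected phenotypic ratio is 3:1.
Total ratio parts = 4. Expected numbers out of 1342:
  trichome-bearing: 1342 × 3/4 = 1006.5
  glabrous: 1342 × 1/4 = 335.5
χ² = Σ (O − E)² / E
  trichome-bearing: (932 − 1006.5)² / 1006.5 = 5.5144
  glabrous: (410 − 335.5)² / 335.5 = 16.5432
χ² = 5.5144 + 16.5432 = 22.0576 ≈ 22.058

22.058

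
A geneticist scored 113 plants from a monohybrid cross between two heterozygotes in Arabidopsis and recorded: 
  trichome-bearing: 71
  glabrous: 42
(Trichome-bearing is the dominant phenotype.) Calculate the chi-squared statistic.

8.923

For a monohybrid cross between heterozygotes with complete dominance, the expected phenotypic ratio is 3:1.
Expected counts for N = 113 under a 3:1 ratio (total parts = 4):
  trichome-bearing: 113 × 3/4 = 84.75
  glabrous: 113 × 1/4 = 28.25
χ² = Σ (O − E)² / E
  trichome-bearing: (71 − 84.75)² / 84.75 = 2.2308
  glabrous: (42 − 28.25)² / 28.25 = 6.6925
χ² = 2.2308 + 6.6925 = 8.9233 ≈ 8.923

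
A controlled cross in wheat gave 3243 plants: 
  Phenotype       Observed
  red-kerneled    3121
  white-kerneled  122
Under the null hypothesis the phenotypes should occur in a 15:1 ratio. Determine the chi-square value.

Under the 15:1 hypothesis (Σ ratio = 16, N = 3243):
  red-kerneled: 3243 × 15/16 = 3040.3125
  white-kerneled: 3243 × 1/16 = 202.6875
χ² = Σ (O − E)² / E
  red-kerneled: (3121 − 3040.3125)² / 3040.3125 = 2.1414
  white-kerneled: (122 − 202.6875)² / 202.6875 = 32.1207
χ² = 2.1414 + 32.1207 = 34.2621 ≈ 34.262

34.262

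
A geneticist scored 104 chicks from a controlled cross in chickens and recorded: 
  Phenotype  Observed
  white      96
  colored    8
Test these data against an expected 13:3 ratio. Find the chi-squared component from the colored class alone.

Total ratio parts = 16. Expected numbers out of 104:
  white: 104 × 13/16 = 84.5
  colored: 104 × 3/16 = 19.5
Contribution of colored: (8 − 19.5)² / 19.5 = 6.7821

6.782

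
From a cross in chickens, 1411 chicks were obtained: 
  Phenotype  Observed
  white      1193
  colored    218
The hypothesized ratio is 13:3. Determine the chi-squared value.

10.086

The 13:3 ratio has 16 parts, so with N = 1411 the expected counts are:
  white: 1411 × 13/16 = 1146.4375
  colored: 1411 × 3/16 = 264.5625
χ² = Σ (O − E)² / E
  white: (1193 − 1146.4375)² / 1146.4375 = 1.8911
  colored: (218 − 264.5625)² / 264.5625 = 8.1949
χ² = 1.8911 + 8.1949 = 10.086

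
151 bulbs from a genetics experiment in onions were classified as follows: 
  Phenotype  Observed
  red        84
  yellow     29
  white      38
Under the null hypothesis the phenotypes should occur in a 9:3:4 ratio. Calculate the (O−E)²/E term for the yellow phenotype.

0.017

Expected counts for N = 151 under a 9:3:4 ratio (total parts = 16):
  red: 151 × 9/16 = 84.9375
  yellow: 151 × 3/16 = 28.3125
  white: 151 × 4/16 = 37.75
Contribution of yellow: (29 − 28.3125)² / 28.3125 = 0.0167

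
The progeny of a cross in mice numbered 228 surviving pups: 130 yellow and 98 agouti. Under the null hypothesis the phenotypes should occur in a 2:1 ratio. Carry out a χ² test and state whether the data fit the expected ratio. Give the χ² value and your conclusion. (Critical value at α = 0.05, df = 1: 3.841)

Under the 2:1 hypothesis (Σ ratio = 3, N = 228):
  yellow: 228 × 2/3 = 152
  agouti: 228 × 1/3 = 76
χ² = Σ (O − E)² / E
  yellow: (130 − 152)² / 152 = 3.1842
  agouti: (98 − 76)² / 76 = 6.3684
χ² = 3.1842 + 6.3684 = 9.5526 ≈ 9.553
Degrees of freedom = 2 − 1 = 1; critical value at α = 0.05 is 3.841.
Since 9.553 > 3.841, we reject the null hypothesis — the data do not fit the 2:1 ratio.

9.553; not consistent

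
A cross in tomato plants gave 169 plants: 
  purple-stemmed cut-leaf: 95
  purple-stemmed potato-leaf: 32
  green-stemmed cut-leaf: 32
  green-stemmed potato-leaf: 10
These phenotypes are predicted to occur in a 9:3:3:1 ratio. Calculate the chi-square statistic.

0.036

Under the 9:3:3:1 hypothesis (Σ ratio = 16, N = 169):
  purple-stemmed cut-leaf: 169 × 9/16 = 95.0625
  purple-stemmed potato-leaf: 169 × 3/16 = 31.6875
  green-stemmed cut-leaf: 169 × 3/16 = 31.6875
  green-stemmed potato-leaf: 169 × 1/16 = 10.5625
χ² = Σ (O − E)² / E
  purple-stemmed cut-leaf: (95 − 95.0625)² / 95.0625 = 0.0000
  purple-stemmed potato-leaf: (32 − 31.6875)² / 31.6875 = 0.0031
  green-stemmed cut-leaf: (32 − 31.6875)² / 31.6875 = 0.0031
  green-stemmed potato-leaf: (10 − 10.5625)² / 10.5625 = 0.0300
χ² = 0.0000 + 0.0031 + 0.0031 + 0.0300 = 0.0362 ≈ 0.036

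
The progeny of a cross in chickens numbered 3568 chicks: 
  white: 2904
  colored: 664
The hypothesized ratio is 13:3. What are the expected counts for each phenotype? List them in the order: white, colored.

Expected counts for N = 3568 under a 13:3 ratio (total parts = 16):
  white: 3568 × 13/16 = 2899
  colored: 3568 × 3/16 = 669

2899, 669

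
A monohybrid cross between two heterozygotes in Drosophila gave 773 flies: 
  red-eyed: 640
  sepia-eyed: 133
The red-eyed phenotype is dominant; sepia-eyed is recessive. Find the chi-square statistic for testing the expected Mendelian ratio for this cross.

25.046

For a monohybrid cross between heterozygotes with complete dominance, the expected phenotypic ratio is 3:1.
The 3:1 ratio has 4 parts, so with N = 773 the expected counts are:
  red-eyed: 773 × 3/4 = 579.75
  sepia-eyed: 773 × 1/4 = 193.25
χ² = Σ (O − E)² / E
  red-eyed: (640 − 579.75)² / 579.75 = 6.2614
  sepia-eyed: (133 − 193.25)² / 193.25 = 18.7843
χ² = 6.2614 + 18.7843 = 25.0457 ≈ 25.046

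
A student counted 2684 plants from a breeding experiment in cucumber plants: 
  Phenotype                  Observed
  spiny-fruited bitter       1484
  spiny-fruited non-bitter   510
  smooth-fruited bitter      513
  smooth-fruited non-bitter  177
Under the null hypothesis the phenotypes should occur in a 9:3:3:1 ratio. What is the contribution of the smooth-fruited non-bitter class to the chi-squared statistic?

0.510

Total ratio parts = 16. Expected numbers out of 2684:
  spiny-fruited bitter: 2684 × 9/16 = 1509.75
  spiny-fruited non-bitter: 2684 × 3/16 = 503.25
  smooth-fruited bitter: 2684 × 3/16 = 503.25
  smooth-fruited non-bitter: 2684 × 1/16 = 167.75
Contribution of smooth-fruited non-bitter: (177 − 167.75)² / 167.75 = 0.5101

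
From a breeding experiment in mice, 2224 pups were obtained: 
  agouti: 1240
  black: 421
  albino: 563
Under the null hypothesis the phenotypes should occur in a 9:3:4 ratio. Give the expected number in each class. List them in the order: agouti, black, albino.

The 9:3:4 ratio has 16 parts, so with N = 2224 the expected counts are:
  agouti: 2224 × 9/16 = 1251
  black: 2224 × 3/16 = 417
  albino: 2224 × 4/16 = 556

1251, 417, 556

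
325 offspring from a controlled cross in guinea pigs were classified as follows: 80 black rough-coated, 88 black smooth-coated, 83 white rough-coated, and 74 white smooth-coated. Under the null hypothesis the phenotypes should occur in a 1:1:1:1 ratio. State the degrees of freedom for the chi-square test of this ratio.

A goodness-of-fit test with 4 phenotype classes has df = 4 − 1 = 3.

3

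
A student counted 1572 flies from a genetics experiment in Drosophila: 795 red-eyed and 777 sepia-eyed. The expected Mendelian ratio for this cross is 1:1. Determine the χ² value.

0.206

The 1:1 ratio has 2 parts, so with N = 1572 the expected counts are:
  red-eyed: 1572 × 1/2 = 786
  sepia-eyed: 1572 × 1/2 = 786
χ² = Σ (O − E)² / E
  red-eyed: (795 − 786)² / 786 = 0.1031
  sepia-eyed: (777 − 786)² / 786 = 0.1031
χ² = 0.1031 + 0.1031 = 0.2062 ≈ 0.206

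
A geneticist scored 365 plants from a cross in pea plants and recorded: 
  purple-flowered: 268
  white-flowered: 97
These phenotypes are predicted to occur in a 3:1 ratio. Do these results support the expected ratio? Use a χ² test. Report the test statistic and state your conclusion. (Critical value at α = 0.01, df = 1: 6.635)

0.483; consistent

Under the 3:1 hypothesis (Σ ratio = 4, N = 365):
  purple-flowered: 365 × 3/4 = 273.75
  white-flowered: 365 × 1/4 = 91.25
χ² = Σ (O − E)² / E
  purple-flowered: (268 − 273.75)² / 273.75 = 0.1208
  white-flowered: (97 − 91.25)² / 91.25 = 0.3623
χ² = 0.1208 + 0.3623 = 0.4831 ≈ 0.483
Degrees of freedom = 2 − 1 = 1; critical value at α = 0.01 is 6.635.
Since 0.483 < 6.635, we fail to reject the null hypothesis — the data are consistent with the 3:1 ratio.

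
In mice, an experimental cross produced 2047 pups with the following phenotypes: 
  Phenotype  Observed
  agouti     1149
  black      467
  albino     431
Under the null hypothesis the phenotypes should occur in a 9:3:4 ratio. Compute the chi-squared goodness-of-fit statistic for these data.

Total ratio parts = 16. Expected numbers out of 2047:
  agouti: 2047 × 9/16 = 1151.4375
  black: 2047 × 3/16 = 383.8125
  albino: 2047 × 4/16 = 511.75
χ² = Σ (O − E)² / E
  agouti: (1149 − 1151.4375)² / 1151.4375 = 0.0052
  black: (467 − 383.8125)² / 383.8125 = 18.0301
  albino: (431 − 511.75)² / 511.75 = 12.7417
χ² = 0.0052 + 18.0301 + 12.7417 = 30.777

30.777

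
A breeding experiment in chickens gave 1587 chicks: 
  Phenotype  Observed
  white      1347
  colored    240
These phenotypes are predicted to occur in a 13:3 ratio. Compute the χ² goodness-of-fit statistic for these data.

13.705

Under the 13:3 hypothesis (Σ ratio = 16, N = 1587):
  white: 1587 × 13/16 = 1289.4375
  colored: 1587 × 3/16 = 297.5625
χ² = Σ (O − E)² / E
  white: (1347 − 1289.4375)² / 1289.4375 = 2.5697
  colored: (240 − 297.5625)² / 297.5625 = 11.1353
χ² = 2.5697 + 11.1353 = 13.705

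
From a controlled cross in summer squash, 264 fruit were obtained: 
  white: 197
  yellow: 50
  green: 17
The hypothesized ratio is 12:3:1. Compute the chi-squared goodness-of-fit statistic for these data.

The 12:3:1 ratio has 16 parts, so with N = 264 the expected counts are:
  white: 264 × 12/16 = 198
  yellow: 264 × 3/16 = 49.5
  green: 264 × 1/16 = 16.5
χ² = Σ (O − E)² / E
  white: (197 − 198)² / 198 = 0.0051
  yellow: (50 − 49.5)² / 49.5 = 0.0051
  green: (17 − 16.5)² / 16.5 = 0.0152
χ² = 0.0051 + 0.0051 + 0.0152 = 0.0254 ≈ 0.025

0.025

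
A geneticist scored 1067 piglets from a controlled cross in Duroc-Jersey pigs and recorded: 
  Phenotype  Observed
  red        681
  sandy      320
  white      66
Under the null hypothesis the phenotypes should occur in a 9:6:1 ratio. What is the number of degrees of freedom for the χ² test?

2

A goodness-of-fit test with 3 phenotype classes has df = 3 − 1 = 2.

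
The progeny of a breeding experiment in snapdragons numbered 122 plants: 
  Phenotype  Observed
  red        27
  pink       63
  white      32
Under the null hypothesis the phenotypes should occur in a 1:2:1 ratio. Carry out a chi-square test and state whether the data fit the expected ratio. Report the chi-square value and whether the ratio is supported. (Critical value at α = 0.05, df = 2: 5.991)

The 1:2:1 ratio has 4 parts, so with N = 122 the expected counts are:
  red: 122 × 1/4 = 30.5
  pink: 122 × 2/4 = 61
  white: 122 × 1/4 = 30.5
χ² = Σ (O − E)² / E
  red: (27 − 30.5)² / 30.5 = 0.4016
  pink: (63 − 61)² / 61 = 0.0656
  white: (32 − 30.5)² / 30.5 = 0.0738
χ² = 0.4016 + 0.0656 + 0.0738 = 0.541
Degrees of freedom = 3 − 1 = 2; critical value at α = 0.05 is 5.991.
Since 0.541 < 5.991, we fail to reject the null hypothesis — the data are consistent with the 1:2:1 ratio.

0.541; consistent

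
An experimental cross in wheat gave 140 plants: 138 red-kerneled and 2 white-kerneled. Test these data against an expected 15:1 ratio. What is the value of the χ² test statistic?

5.554

The 15:1 ratio has 16 parts, so with N = 140 the expected counts are:
  red-kerneled: 140 × 15/16 = 131.25
  white-kerneled: 140 × 1/16 = 8.75
χ² = Σ (O − E)² / E
  red-kerneled: (138 − 131.25)² / 131.25 = 0.3471
  white-kerneled: (2 − 8.75)² / 8.75 = 5.2071
χ² = 0.3471 + 5.2071 = 5.5542 ≈ 5.554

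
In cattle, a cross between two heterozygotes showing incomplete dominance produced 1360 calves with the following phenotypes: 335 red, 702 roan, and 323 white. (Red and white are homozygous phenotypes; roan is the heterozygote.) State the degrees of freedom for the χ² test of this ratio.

2

With incomplete dominance, a heterozygote × heterozygote cross gives a 1:2:1 phenotypic ratio.
A goodness-of-fit test with 3 phenotype classes has df = 3 − 1 = 2.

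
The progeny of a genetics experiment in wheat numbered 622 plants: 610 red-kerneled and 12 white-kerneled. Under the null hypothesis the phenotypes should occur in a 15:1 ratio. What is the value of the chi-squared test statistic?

19.818

Under the 15:1 hypothesis (Σ ratio = 16, N = 622):
  red-kerneled: 622 × 15/16 = 583.125
  white-kerneled: 622 × 1/16 = 38.875
χ² = Σ (O − E)² / E
  red-kerneled: (610 − 583.125)² / 583.125 = 1.2386
  white-kerneled: (12 − 38.875)² / 38.875 = 18.5792
χ² = 1.2386 + 18.5792 = 19.8178 ≈ 19.818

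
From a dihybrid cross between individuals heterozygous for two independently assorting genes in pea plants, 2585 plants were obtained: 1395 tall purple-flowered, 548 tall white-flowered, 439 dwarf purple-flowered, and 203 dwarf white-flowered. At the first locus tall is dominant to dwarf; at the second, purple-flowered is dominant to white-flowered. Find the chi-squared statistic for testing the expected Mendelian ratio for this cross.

A dihybrid F₂ with independent assortment and complete dominance at both loci gives a 9:3:3:1 phenotypic ratio.
The 9:3:3:1 ratio has 16 parts, so with N = 2585 the expected counts are:
  tall purple-flowered: 2585 × 9/16 = 1454.0625
  tall white-flowered: 2585 × 3/16 = 484.6875
  dwarf purple-flowered: 2585 × 3/16 = 484.6875
  dwarf white-flowered: 2585 × 1/16 = 161.5625
χ² = Σ (O − E)² / E
  tall purple-flowered: (1395 − 1454.0625)² / 1454.0625 = 2.3991
  tall white-flowered: (548 − 484.6875)² / 484.6875 = 8.2702
  dwarf purple-flowered: (439 − 484.6875)² / 484.6875 = 4.3066
  dwarf white-flowered: (203 − 161.5625)² / 161.5625 = 10.6279
χ² = 2.3991 + 8.2702 + 4.3066 + 10.6279 = 25.6038 ≈ 25.604

25.604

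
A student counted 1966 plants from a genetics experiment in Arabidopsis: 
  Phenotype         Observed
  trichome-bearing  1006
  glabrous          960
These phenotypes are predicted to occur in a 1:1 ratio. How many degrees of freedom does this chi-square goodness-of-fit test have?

A goodness-of-fit test with 2 phenotype classes has df = 2 − 1 = 1.

1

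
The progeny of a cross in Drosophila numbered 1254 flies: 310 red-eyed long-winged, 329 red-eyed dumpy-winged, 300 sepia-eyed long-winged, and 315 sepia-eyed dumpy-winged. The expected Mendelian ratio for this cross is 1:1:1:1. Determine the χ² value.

1.394

Under the 1:1:1:1 hypothesis (Σ ratio = 4, N = 1254):
  red-eyed long-winged: 1254 × 1/4 = 313.5
  red-eyed dumpy-winged: 1254 × 1/4 = 313.5
  sepia-eyed long-winged: 1254 × 1/4 = 313.5
  sepia-eyed dumpy-winged: 1254 × 1/4 = 313.5
χ² = Σ (O − E)² / E
  red-eyed long-winged: (310 − 313.5)² / 313.5 = 0.0391
  red-eyed dumpy-winged: (329 − 313.5)² / 313.5 = 0.7663
  sepia-eyed long-winged: (300 − 313.5)² / 313.5 = 0.5813
  sepia-eyed dumpy-winged: (315 − 313.5)² / 313.5 = 0.0072
χ² = 0.0391 + 0.7663 + 0.5813 + 0.0072 = 1.3939 ≈ 1.394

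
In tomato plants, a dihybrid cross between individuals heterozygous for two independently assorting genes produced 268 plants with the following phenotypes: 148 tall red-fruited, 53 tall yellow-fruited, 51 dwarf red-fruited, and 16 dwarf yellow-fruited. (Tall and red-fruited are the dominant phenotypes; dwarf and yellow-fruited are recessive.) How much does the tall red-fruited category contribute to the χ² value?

0.050

A dihybrid F₂ with independent assortment and complete dominance at both loci gives a 9:3:3:1 phenotypic ratio.
The 9:3:3:1 ratio has 16 parts, so with N = 268 the expected counts are:
  tall red-fruited: 268 × 9/16 = 150.75
  tall yellow-fruited: 268 × 3/16 = 50.25
  dwarf red-fruited: 268 × 3/16 = 50.25
  dwarf yellow-fruited: 268 × 1/16 = 16.75
Contribution of tall red-fruited: (148 − 150.75)² / 150.75 = 0.0502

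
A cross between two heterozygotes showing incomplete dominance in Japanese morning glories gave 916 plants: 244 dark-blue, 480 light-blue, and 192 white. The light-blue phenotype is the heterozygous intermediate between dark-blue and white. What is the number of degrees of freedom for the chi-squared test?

2

With incomplete dominance, a heterozygote × heterozygote cross gives a 1:2:1 phenotypic ratio.
A goodness-of-fit test with 3 phenotype classes has df = 3 − 1 = 2.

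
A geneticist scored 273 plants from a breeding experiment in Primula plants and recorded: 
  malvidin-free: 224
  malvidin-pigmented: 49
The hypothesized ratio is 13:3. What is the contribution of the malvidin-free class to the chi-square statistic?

0.022

The 13:3 ratio has 16 parts, so with N = 273 the expected counts are:
  malvidin-free: 273 × 13/16 = 221.8125
  malvidin-pigmented: 273 × 3/16 = 51.1875
Contribution of malvidin-free: (224 − 221.8125)² / 221.8125 = 0.0216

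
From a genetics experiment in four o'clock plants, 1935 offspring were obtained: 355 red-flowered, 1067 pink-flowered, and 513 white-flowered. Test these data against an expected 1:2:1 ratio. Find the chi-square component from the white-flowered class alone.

1.769

Under the 1:2:1 hypothesis (Σ ratio = 4, N = 1935):
  red-flowered: 1935 × 1/4 = 483.75
  pink-flowered: 1935 × 2/4 = 967.5
  white-flowered: 1935 × 1/4 = 483.75
Contribution of white-flowered: (513 − 483.75)² / 483.75 = 1.7686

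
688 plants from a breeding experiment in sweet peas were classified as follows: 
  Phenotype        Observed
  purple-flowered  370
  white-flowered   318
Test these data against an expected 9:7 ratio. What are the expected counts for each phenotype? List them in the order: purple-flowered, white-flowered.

387, 301

Expected counts for N = 688 under a 9:7 ratio (total parts = 16):
  purple-flowered: 688 × 9/16 = 387
  white-flowered: 688 × 7/16 = 301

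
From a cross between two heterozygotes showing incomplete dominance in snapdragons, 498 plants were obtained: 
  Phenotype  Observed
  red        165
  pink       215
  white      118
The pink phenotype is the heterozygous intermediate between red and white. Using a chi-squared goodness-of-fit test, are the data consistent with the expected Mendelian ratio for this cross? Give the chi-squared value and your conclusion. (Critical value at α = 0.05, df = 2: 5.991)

18.157; not consistent

With incomplete dominance, a heterozygote × heterozygote cross gives a 1:2:1 phenotypic ratio.
Expected counts for N = 498 under a 1:2:1 ratio (total parts = 4):
  red: 498 × 1/4 = 124.5
  pink: 498 × 2/4 = 249
  white: 498 × 1/4 = 124.5
χ² = Σ (O − E)² / E
  red: (165 − 124.5)² / 124.5 = 13.1747
  pink: (215 − 249)² / 249 = 4.6426
  white: (118 − 124.5)² / 124.5 = 0.3394
χ² = 13.1747 + 4.6426 + 0.3394 = 18.1567 ≈ 18.157
Degrees of freedom = 3 − 1 = 2; critical value at α = 0.05 is 5.991.
Since 18.157 > 5.991, we reject the null hypothesis — the data do not fit the 1:2:1 ratio.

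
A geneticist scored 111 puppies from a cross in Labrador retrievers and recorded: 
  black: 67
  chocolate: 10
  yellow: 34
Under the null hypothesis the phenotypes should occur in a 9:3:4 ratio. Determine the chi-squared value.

7.358

Expected counts for N = 111 under a 9:3:4 ratio (total parts = 16):
  black: 111 × 9/16 = 62.4375
  chocolate: 111 × 3/16 = 20.8125
  yellow: 111 × 4/16 = 27.75
χ² = Σ (O − E)² / E
  black: (67 − 62.4375)² / 62.4375 = 0.3334
  chocolate: (10 − 20.8125)² / 20.8125 = 5.6173
  yellow: (34 − 27.75)² / 27.75 = 1.4077
χ² = 0.3334 + 5.6173 + 1.4077 = 7.3584 ≈ 7.358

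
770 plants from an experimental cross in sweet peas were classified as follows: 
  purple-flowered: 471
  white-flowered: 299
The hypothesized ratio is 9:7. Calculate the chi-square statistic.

7.570

The 9:7 ratio has 16 parts, so with N = 770 the expected counts are:
  purple-flowered: 770 × 9/16 = 433.125
  white-flowered: 770 × 7/16 = 336.875
χ² = Σ (O − E)² / E
  purple-flowered: (471 − 433.125)² / 433.125 = 3.3120
  white-flowered: (299 − 336.875)² / 336.875 = 4.2583
χ² = 3.3120 + 4.2583 = 7.5703 ≈ 7.570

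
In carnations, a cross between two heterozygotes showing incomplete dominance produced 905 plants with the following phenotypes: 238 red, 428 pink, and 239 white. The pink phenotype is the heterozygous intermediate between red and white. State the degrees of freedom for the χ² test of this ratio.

2

With incomplete dominance, a heterozygote × heterozygote cross gives a 1:2:1 phenotypic ratio.
A goodness-of-fit test with 3 phenotype classes has df = 3 − 1 = 2.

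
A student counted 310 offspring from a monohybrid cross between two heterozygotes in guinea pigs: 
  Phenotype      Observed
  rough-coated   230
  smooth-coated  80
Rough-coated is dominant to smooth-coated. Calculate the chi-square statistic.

For a monohybrid cross between heterozygotes with complete dominance, the expected phenotypic ratio is 3:1.
Under the 3:1 hypothesis (Σ ratio = 4, N = 310):
  rough-coated: 310 × 3/4 = 232.5
  smooth-coated: 310 × 1/4 = 77.5
χ² = Σ (O − E)² / E
  rough-coated: (230 − 232.5)² / 232.5 = 0.0269
  smooth-coated: (80 − 77.5)² / 77.5 = 0.0806
χ² = 0.0269 + 0.0806 = 0.1075 ≈ 0.108

0.108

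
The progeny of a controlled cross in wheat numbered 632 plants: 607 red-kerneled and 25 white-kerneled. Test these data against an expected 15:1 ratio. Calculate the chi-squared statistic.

5.678

Under the 15:1 hypothesis (Σ ratio = 16, N = 632):
  red-kerneled: 632 × 15/16 = 592.5
  white-kerneled: 632 × 1/16 = 39.5
χ² = Σ (O − E)² / E
  red-kerneled: (607 − 592.5)² / 592.5 = 0.3549
  white-kerneled: (25 − 39.5)² / 39.5 = 5.3228
χ² = 0.3549 + 5.3228 = 5.6777 ≈ 5.678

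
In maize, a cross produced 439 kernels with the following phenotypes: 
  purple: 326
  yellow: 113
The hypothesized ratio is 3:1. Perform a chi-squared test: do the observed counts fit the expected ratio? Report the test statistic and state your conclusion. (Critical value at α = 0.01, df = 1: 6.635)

0.128; consistent

Under the 3:1 hypothesis (Σ ratio = 4, N = 439):
  purple: 439 × 3/4 = 329.25
  yellow: 439 × 1/4 = 109.75
χ² = Σ (O − E)² / E
  purple: (326 − 329.25)² / 329.25 = 0.0321
  yellow: (113 − 109.75)² / 109.75 = 0.0962
χ² = 0.0321 + 0.0962 = 0.1283 ≈ 0.128
Degrees of freedom = 2 − 1 = 1; critical value at α = 0.01 is 6.635.
Since 0.128 < 6.635, we fail to reject the null hypothesis — the data are consistent with the 3:1 ratio.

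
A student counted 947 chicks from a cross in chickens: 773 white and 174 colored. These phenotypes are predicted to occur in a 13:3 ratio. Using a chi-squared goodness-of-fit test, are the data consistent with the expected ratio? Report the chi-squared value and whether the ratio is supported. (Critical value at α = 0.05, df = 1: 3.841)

0.088; consistent

Expected counts for N = 947 under a 13:3 ratio (total parts = 16):
  white: 947 × 13/16 = 769.4375
  colored: 947 × 3/16 = 177.5625
χ² = Σ (O − E)² / E
  white: (773 − 769.4375)² / 769.4375 = 0.0165
  colored: (174 − 177.5625)² / 177.5625 = 0.0715
χ² = 0.0165 + 0.0715 = 0.088
Degrees of freedom = 2 − 1 = 1; critical value at α = 0.05 is 3.841.
Since 0.088 < 3.841, we fail to reject the null hypothesis — the data are consistent with the 13:3 ratio.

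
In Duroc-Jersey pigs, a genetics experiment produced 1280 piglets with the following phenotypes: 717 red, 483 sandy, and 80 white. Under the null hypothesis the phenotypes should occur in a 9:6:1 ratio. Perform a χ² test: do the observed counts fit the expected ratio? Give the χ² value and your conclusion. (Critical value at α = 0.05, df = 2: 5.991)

0.031; consistent

Total ratio parts = 16. Expected numbers out of 1280:
  red: 1280 × 9/16 = 720
  sandy: 1280 × 6/16 = 480
  white: 1280 × 1/16 = 80
χ² = Σ (O − E)² / E
  red: (717 − 720)² / 720 = 0.0125
  sandy: (483 − 480)² / 480 = 0.0187
  white: (80 − 80)² / 80 = 0.0000
χ² = 0.0125 + 0.0187 + 0.0000 = 0.0312 ≈ 0.031
Degrees of freedom = 3 − 1 = 2; critical value at α = 0.05 is 5.991.
Since 0.031 < 5.991, we fail to reject the null hypothesis — the data are consistent with the 9:6:1 ratio.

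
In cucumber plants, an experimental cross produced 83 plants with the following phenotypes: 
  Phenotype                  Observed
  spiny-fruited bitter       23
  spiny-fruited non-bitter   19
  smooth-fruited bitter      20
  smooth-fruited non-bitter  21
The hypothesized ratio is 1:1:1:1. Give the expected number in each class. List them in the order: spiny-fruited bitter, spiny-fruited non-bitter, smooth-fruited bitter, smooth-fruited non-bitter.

20.75, 20.75, 20.75, 20.75

Expected counts for N = 83 under a 1:1:1:1 ratio (total parts = 4):
  spiny-fruited bitter: 83 × 1/4 = 20.75
  spiny-fruited non-bitter: 83 × 1/4 = 20.75
  smooth-fruited bitter: 83 × 1/4 = 20.75
  smooth-fruited non-bitter: 83 × 1/4 = 20.75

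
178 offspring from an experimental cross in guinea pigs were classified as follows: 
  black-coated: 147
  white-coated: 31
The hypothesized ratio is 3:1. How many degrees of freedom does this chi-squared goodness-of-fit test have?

1

A goodness-of-fit test with 2 phenotype classes has df = 2 − 1 = 1.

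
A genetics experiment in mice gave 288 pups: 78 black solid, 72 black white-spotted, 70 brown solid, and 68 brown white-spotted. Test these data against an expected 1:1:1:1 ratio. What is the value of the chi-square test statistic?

The 1:1:1:1 ratio has 4 parts, so with N = 288 the expected counts are:
  black solid: 288 × 1/4 = 72
  black white-spotted: 288 × 1/4 = 72
  brown solid: 288 × 1/4 = 72
  brown white-spotted: 288 × 1/4 = 72
χ² = Σ (O − E)² / E
  black solid: (78 − 72)² / 72 = 0.5000
  black white-spotted: (72 − 72)² / 72 = 0.0000
  brown solid: (70 − 72)² / 72 = 0.0556
  brown white-spotted: (68 − 72)² / 72 = 0.2222
χ² = 0.5000 + 0.0000 + 0.0556 + 0.2222 = 0.7778 ≈ 0.778

0.778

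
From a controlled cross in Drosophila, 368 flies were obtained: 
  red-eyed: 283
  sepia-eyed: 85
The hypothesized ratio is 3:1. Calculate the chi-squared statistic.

0.710

Under the 3:1 hypothesis (Σ ratio = 4, N = 368):
  red-eyed: 368 × 3/4 = 276
  sepia-eyed: 368 × 1/4 = 92
χ² = Σ (O − E)² / E
  red-eyed: (283 − 276)² / 276 = 0.1775
  sepia-eyed: (85 − 92)² / 92 = 0.5326
χ² = 0.1775 + 0.5326 = 0.7101 ≈ 0.710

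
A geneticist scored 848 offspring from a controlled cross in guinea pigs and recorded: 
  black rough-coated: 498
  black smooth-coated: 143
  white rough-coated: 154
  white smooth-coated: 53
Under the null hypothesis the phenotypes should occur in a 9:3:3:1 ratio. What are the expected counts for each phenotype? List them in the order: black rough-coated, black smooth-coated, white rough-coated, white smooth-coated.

Expected counts for N = 848 under a 9:3:3:1 ratio (total parts = 16):
  black rough-coated: 848 × 9/16 = 477
  black smooth-coated: 848 × 3/16 = 159
  white rough-coated: 848 × 3/16 = 159
  white smooth-coated: 848 × 1/16 = 53

477, 159, 159, 53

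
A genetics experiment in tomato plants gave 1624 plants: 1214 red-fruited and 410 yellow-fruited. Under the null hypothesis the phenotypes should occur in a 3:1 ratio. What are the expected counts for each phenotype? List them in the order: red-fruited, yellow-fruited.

The 3:1 ratio has 4 parts, so with N = 1624 the expected counts are:
  red-fruited: 1624 × 3/4 = 1218
  yellow-fruited: 1624 × 1/4 = 406

1218, 406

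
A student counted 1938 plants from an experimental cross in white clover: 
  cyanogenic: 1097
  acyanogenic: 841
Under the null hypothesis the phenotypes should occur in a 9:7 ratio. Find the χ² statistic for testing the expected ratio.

0.099

Total ratio parts = 16. Expected numbers out of 1938:
  cyanogenic: 1938 × 9/16 = 1090.125
  acyanogenic: 1938 × 7/16 = 847.875
χ² = Σ (O − E)² / E
  cyanogenic: (1097 − 1090.125)² / 1090.125 = 0.0434
  acyanogenic: (841 − 847.875)² / 847.875 = 0.0557
χ² = 0.0434 + 0.0557 = 0.0991 ≈ 0.099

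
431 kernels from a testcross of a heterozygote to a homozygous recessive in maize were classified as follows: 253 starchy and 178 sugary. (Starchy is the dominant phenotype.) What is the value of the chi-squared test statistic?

A testcross of a heterozygote (Aa × aa) gives a 1:1 phenotypic ratio.
The 1:1 ratio has 2 parts, so with N = 431 the expected counts are:
  starchy: 431 × 1/2 = 215.5
  sugary: 431 × 1/2 = 215.5
χ² = Σ (O − E)² / E
  starchy: (253 − 215.5)² / 215.5 = 6.5255
  sugary: (178 − 215.5)² / 215.5 = 6.5255
χ² = 6.5255 + 6.5255 = 13.051

13.051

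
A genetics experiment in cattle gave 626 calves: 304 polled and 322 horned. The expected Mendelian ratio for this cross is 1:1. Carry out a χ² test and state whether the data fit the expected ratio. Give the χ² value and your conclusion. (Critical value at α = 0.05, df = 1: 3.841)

0.518; consistent

The 1:1 ratio has 2 parts, so with N = 626 the expected counts are:
  polled: 626 × 1/2 = 313
  horned: 626 × 1/2 = 313
χ² = Σ (O − E)² / E
  polled: (304 − 313)² / 313 = 0.2588
  horned: (322 − 313)² / 313 = 0.2588
χ² = 0.2588 + 0.2588 = 0.5176 ≈ 0.518
Degrees of freedom = 2 − 1 = 1; critical value at α = 0.05 is 3.841.
Since 0.518 < 3.841, we fail to reject the null hypothesis — the data are consistent with the 1:1 ratio.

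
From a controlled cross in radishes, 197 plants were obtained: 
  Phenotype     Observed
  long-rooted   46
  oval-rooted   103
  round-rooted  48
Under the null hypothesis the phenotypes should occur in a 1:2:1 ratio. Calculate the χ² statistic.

0.452

Expected counts for N = 197 under a 1:2:1 ratio (total parts = 4):
  long-rooted: 197 × 1/4 = 49.25
  oval-rooted: 197 × 2/4 = 98.5
  round-rooted: 197 × 1/4 = 49.25
χ² = Σ (O − E)² / E
  long-rooted: (46 − 49.25)² / 49.25 = 0.2145
  oval-rooted: (103 − 98.5)² / 98.5 = 0.2056
  round-rooted: (48 − 49.25)² / 49.25 = 0.0317
χ² = 0.2145 + 0.2056 + 0.0317 = 0.4518 ≈ 0.452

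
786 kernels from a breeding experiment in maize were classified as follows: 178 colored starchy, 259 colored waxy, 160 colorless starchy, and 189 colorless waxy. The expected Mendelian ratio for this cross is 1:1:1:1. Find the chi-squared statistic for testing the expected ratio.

28.687

The 1:1:1:1 ratio has 4 parts, so with N = 786 the expected counts are:
  colored starchy: 786 × 1/4 = 196.5
  colored waxy: 786 × 1/4 = 196.5
  colorless starchy: 786 × 1/4 = 196.5
  colorless waxy: 786 × 1/4 = 196.5
χ² = Σ (O − E)² / E
  colored starchy: (178 − 196.5)² / 196.5 = 1.7417
  colored waxy: (259 − 196.5)² / 196.5 = 19.8791
  colorless starchy: (160 − 196.5)² / 196.5 = 6.7799
  colorless waxy: (189 − 196.5)² / 196.5 = 0.2863
χ² = 1.7417 + 19.8791 + 6.7799 + 0.2863 = 28.687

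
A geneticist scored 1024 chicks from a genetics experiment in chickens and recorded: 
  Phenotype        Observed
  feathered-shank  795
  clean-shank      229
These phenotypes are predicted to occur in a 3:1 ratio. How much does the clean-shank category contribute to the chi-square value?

Total ratio parts = 4. Expected numbers out of 1024:
  feathered-shank: 1024 × 3/4 = 768
  clean-shank: 1024 × 1/4 = 256
Contribution of clean-shank: (229 − 256)² / 256 = 2.8477

2.848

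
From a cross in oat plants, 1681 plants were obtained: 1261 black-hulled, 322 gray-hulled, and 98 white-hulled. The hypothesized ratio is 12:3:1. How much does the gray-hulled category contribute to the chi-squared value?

The 12:3:1 ratio has 16 parts, so with N = 1681 the expected counts are:
  black-hulled: 1681 × 12/16 = 1260.75
  gray-hulled: 1681 × 3/16 = 315.1875
  white-hulled: 1681 × 1/16 = 105.0625
Contribution of gray-hulled: (322 − 315.1875)² / 315.1875 = 0.1472

0.147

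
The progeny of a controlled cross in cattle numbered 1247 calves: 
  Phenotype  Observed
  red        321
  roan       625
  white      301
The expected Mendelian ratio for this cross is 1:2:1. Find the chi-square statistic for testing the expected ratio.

0.649

The 1:2:1 ratio has 4 parts, so with N = 1247 the expected counts are:
  red: 1247 × 1/4 = 311.75
  roan: 1247 × 2/4 = 623.5
  white: 1247 × 1/4 = 311.75
χ² = Σ (O − E)² / E
  red: (321 − 311.75)² / 311.75 = 0.2745
  roan: (625 − 623.5)² / 623.5 = 0.0036
  white: (301 − 311.75)² / 311.75 = 0.3707
χ² = 0.2745 + 0.0036 + 0.3707 = 0.6488 ≈ 0.649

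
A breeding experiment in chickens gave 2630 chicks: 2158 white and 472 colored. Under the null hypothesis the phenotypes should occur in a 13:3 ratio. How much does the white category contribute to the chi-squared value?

Total ratio parts = 16. Expected numbers out of 2630:
  white: 2630 × 13/16 = 2136.875
  colored: 2630 × 3/16 = 493.125
Contribution of white: (2158 − 2136.875)² / 2136.875 = 0.2088

0.209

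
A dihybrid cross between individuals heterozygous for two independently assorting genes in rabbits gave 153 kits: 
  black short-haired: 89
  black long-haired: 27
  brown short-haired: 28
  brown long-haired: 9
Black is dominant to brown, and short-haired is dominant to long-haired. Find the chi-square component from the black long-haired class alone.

0.099

A dihybrid F₂ with independent assortment and complete dominance at both loci gives a 9:3:3:1 phenotypic ratio.
The 9:3:3:1 ratio has 16 parts, so with N = 153 the expected counts are:
  black short-haired: 153 × 9/16 = 86.0625
  black long-haired: 153 × 3/16 = 28.6875
  brown short-haired: 153 × 3/16 = 28.6875
  brown long-haired: 153 × 1/16 = 9.5625
Contribution of black long-haired: (27 − 28.6875)² / 28.6875 = 0.0993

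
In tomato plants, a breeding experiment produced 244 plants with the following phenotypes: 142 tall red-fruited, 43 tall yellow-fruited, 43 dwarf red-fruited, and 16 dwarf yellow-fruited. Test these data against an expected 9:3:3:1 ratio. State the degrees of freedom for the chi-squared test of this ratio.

A goodness-of-fit test with 4 phenotype classes has df = 4 − 1 = 3.

3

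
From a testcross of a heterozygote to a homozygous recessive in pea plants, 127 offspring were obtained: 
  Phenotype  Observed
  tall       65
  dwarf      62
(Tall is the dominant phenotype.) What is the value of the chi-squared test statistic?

0.071

A testcross of a heterozygote (Aa × aa) gives a 1:1 phenotypic ratio.
Expected counts for N = 127 under a 1:1 ratio (total parts = 2):
  tall: 127 × 1/2 = 63.5
  dwarf: 127 × 1/2 = 63.5
χ² = Σ (O − E)² / E
  tall: (65 − 63.5)² / 63.5 = 0.0354
  dwarf: (62 − 63.5)² / 63.5 = 0.0354
χ² = 0.0354 + 0.0354 = 0.0708 ≈ 0.071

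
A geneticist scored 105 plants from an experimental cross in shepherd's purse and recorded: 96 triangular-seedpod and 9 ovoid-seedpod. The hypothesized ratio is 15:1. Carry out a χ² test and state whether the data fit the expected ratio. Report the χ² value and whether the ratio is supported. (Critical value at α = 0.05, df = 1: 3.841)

Total ratio parts = 16. Expected numbers out of 105:
  triangular-seedpod: 105 × 15/16 = 98.4375
  ovoid-seedpod: 105 × 1/16 = 6.5625
χ² = Σ (O − E)² / E
  triangular-seedpod: (96 − 98.4375)² / 98.4375 = 0.0604
  ovoid-seedpod: (9 − 6.5625)² / 6.5625 = 0.9054
χ² = 0.0604 + 0.9054 = 0.9658 ≈ 0.966
Degrees of freedom = 2 − 1 = 1; critical value at α = 0.05 is 3.841.
Since 0.966 < 3.841, we fail to reject the null hypothesis — the data are consistent with the 15:1 ratio.

0.966; consistent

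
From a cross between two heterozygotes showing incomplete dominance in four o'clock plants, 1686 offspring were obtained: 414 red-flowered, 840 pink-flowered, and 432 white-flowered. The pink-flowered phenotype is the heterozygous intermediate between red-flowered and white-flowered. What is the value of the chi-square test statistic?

0.406

With incomplete dominance, a heterozygote × heterozygote cross gives a 1:2:1 phenotypic ratio.
Total ratio parts = 4. Expected numbers out of 1686:
  red-flowered: 1686 × 1/4 = 421.5
  pink-flowered: 1686 × 2/4 = 843
  white-flowered: 1686 × 1/4 = 421.5
χ² = Σ (O − E)² / E
  red-flowered: (414 − 421.5)² / 421.5 = 0.1335
  pink-flowered: (840 − 843)² / 843 = 0.0107
  white-flowered: (432 − 421.5)² / 421.5 = 0.2616
χ² = 0.1335 + 0.0107 + 0.2616 = 0.4058 ≈ 0.406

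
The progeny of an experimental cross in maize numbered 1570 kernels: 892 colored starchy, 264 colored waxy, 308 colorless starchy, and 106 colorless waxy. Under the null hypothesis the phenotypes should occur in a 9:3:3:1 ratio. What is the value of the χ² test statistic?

Expected counts for N = 1570 under a 9:3:3:1 ratio (total parts = 16):
  colored starchy: 1570 × 9/16 = 883.125
  colored waxy: 1570 × 3/16 = 294.375
  colorless starchy: 1570 × 3/16 = 294.375
  colorless waxy: 1570 × 1/16 = 98.125
χ² = Σ (O − E)² / E
  colored starchy: (892 − 883.125)² / 883.125 = 0.0892
  colored waxy: (264 − 294.375)² / 294.375 = 3.1342
  colorless starchy: (308 − 294.375)² / 294.375 = 0.6306
  colorless waxy: (106 − 98.125)² / 98.125 = 0.6320
χ² = 0.0892 + 3.1342 + 0.6306 + 0.6320 = 4.486

4.486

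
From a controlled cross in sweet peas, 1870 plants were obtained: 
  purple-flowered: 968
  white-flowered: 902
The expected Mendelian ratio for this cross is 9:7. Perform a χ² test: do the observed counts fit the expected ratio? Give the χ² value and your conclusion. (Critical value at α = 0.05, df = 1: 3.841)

15.287; not consistent

Total ratio parts = 16. Expected numbers out of 1870:
  purple-flowered: 1870 × 9/16 = 1051.875
  white-flowered: 1870 × 7/16 = 818.125
χ² = Σ (O − E)² / E
  purple-flowered: (968 − 1051.875)² / 1051.875 = 6.6881
  white-flowered: (902 − 818.125)² / 818.125 = 8.5989
χ² = 6.6881 + 8.5989 = 15.287
Degrees of freedom = 2 − 1 = 1; critical value at α = 0.05 is 3.841.
Since 15.287 > 3.841, we reject the null hypothesis — the data do not fit the 9:7 ratio.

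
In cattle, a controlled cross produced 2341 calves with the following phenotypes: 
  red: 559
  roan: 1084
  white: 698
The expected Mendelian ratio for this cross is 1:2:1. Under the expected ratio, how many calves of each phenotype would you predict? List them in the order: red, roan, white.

Under the 1:2:1 hypothesis (Σ ratio = 4, N = 2341):
  red: 2341 × 1/4 = 585.25
  roan: 2341 × 2/4 = 1170.5
  white: 2341 × 1/4 = 585.25

585.25, 1170.5, 585.25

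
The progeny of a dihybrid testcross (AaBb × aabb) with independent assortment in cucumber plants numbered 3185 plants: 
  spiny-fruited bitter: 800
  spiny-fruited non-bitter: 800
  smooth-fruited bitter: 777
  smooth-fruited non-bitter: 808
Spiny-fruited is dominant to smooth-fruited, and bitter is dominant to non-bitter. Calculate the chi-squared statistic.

A dihybrid testcross with independent assortment gives a 1:1:1:1 ratio.
Total ratio parts = 4. Expected numbers out of 3185:
  spiny-fruited bitter: 3185 × 1/4 = 796.25
  spiny-fruited non-bitter: 3185 × 1/4 = 796.25
  smooth-fruited bitter: 3185 × 1/4 = 796.25
  smooth-fruited non-bitter: 3185 × 1/4 = 796.25
χ² = Σ (O − E)² / E
  spiny-fruited bitter: (800 − 796.25)² / 796.25 = 0.0177
  spiny-fruited non-bitter: (800 − 796.25)² / 796.25 = 0.0177
  smooth-fruited bitter: (777 − 796.25)² / 796.25 = 0.4654
  smooth-fruited non-bitter: (808 − 796.25)² / 796.25 = 0.1734
χ² = 0.0177 + 0.0177 + 0.4654 + 0.1734 = 0.6742 ≈ 0.674

0.674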